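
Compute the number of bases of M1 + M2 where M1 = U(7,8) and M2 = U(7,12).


Bases of a direct sum M1 + M2: |B| = |B(M1)| * |B(M2)|.
|B(U(7,8))| = C(8,7) = 8.
|B(U(7,12))| = C(12,7) = 792.
Total bases = 8 * 792 = 6336.

6336


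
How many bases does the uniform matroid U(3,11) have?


Bases of U(3,11) are all 3-element subsets of the 11-element ground set.
Number of bases = C(11,3).
(11 choose 3) = 165.

165


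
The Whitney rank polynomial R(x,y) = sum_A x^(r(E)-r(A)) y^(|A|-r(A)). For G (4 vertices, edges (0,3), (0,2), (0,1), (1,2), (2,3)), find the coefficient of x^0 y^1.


R(x,y) = sum over A in 2^E of x^(r(E)-r(A)) * y^(|A|-r(A)).
G has 4 vertices, 5 edges. r(E) = 3.
Enumerate all 2^5 = 32 subsets.
Count subsets with r(E)-r(A)=0 and |A|-r(A)=1: 5.

5


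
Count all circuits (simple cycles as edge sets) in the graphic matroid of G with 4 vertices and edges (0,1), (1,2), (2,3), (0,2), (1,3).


A circuit in a graphic matroid = edge set of a simple cycle.
G has 4 vertices and 5 edges.
Enumerating all minimal edge subsets forming cycles...
Total circuits found: 3.

3


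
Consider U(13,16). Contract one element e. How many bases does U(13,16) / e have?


Contracting e from U(13,16) gives U(12,15).
Bases of U(12,15) = C(15,12) = 455.

455


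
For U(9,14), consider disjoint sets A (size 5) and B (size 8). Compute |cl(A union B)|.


|A union B| = 5 + 8 = 13 (disjoint).
In U(9,14), cl(S) = S if |S| < 9, else cl(S) = E.
Since 13 >= 9, cl(A union B) = E.
|cl(A union B)| = 14.

14


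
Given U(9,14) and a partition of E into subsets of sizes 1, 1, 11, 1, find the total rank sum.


r(Ai) = min(|Ai|, 9) for each part.
Sum = min(1,9) + min(1,9) + min(11,9) + min(1,9)
    = 1 + 1 + 9 + 1
    = 12.

12


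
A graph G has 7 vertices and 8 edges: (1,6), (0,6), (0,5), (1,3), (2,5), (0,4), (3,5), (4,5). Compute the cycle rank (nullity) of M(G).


Cycle rank (nullity) = |E| - r(M) = |E| - (|V| - c).
|E| = 8, |V| = 7, c = 1.
Nullity = 8 - (7 - 1) = 8 - 6 = 2.

2


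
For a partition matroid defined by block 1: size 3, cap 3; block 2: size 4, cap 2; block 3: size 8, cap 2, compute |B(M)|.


A basis picks exactly ci elements from block i.
Number of bases = product of C(|Si|, ci).
= C(3,3) * C(4,2) * C(8,2)
= 1 * 6 * 28
= 168.

168


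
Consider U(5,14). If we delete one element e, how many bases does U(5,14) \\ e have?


Deleting e from U(5,14) gives U(5,13) since n > r.
Bases of U(5,13) = C(13,5) = 13! / (5! * 8!) = 1287.

1287


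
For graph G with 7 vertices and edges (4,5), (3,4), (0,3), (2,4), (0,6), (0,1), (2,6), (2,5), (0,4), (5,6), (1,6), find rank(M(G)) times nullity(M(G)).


r(M) = |V| - c = 7 - 1 = 6.
nullity = |E| - r(M) = 11 - 6 = 5.
Product = 6 * 5 = 30.

30


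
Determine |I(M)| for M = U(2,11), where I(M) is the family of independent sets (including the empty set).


Independent sets of U(2,11) are all subsets of size <= 2.
Count = C(11,0) + C(11,1) + C(11,2)
     = 1 + 11 + 55
     = 67.

67


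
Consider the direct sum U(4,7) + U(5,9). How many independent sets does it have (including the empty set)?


For a direct sum, |I(M1+M2)| = |I(M1)| * |I(M2)|.
|I(U(4,7))| = sum C(7,k) for k=0..4 = 99.
|I(U(5,9))| = sum C(9,k) for k=0..5 = 382.
Total = 99 * 382 = 37818.

37818


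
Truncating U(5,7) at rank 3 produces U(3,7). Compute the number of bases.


Truncating U(5,7) to rank 3 gives U(3,7).
Bases of U(3,7) are all 3-element subsets of 7 elements.
Number of bases = C(7,3) = (7 * 6 * 5) / (1 * 2 * 3) = 35.

35


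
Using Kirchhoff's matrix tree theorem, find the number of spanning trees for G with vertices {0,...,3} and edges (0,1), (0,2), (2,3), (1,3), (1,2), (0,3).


By Kirchhoff's matrix tree theorem, the number of spanning trees equals
the determinant of any cofactor of the Laplacian matrix L.
G has 4 vertices and 6 edges.
Computing the (3 x 3) cofactor determinant gives 16.

16


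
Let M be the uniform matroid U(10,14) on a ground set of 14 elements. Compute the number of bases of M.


Bases of U(10,14) are all 10-element subsets of the 14-element ground set.
Number of bases = C(14,10).
C(14,10) = 14! / (10! * 4!) = 1001.

1001


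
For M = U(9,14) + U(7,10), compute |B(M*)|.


(M1+M2)* = M1* + M2*.
M1* = U(5,14), bases: C(14,5) = 2002.
M2* = U(3,10), bases: C(10,3) = 120.
|B(M*)| = 2002 * 120 = 240240.

240240


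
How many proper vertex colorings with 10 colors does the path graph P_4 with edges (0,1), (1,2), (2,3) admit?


P(P_4, k) = k * (k-1)^(3).
P(10) = 10 * 9^3 = 10 * 729 = 7290.

7290


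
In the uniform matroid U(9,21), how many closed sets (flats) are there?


Flats of U(9,21): every subset of size < 9 is a flat, plus E itself.
Count = (21 choose 0) + (21 choose 1) + (21 choose 2) + (21 choose 3) + (21 choose 4) + (21 choose 5) + (21 choose 6) + (21 choose 7) + (21 choose 8) + 1
     = 1 + 21 + 210 + 1330 + 5985 + 20349 + 54264 + 116280 + 203490 + 1
     = 401931.

401931


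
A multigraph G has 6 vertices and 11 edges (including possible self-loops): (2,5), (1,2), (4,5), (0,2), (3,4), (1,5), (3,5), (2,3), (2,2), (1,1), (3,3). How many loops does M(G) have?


In a graphic matroid, a loop is a self-loop edge (u,u) with rank 0.
Examining all 11 edges for self-loops...
Self-loops found: (2,2), (1,1), (3,3)
Number of loops = 3.

3


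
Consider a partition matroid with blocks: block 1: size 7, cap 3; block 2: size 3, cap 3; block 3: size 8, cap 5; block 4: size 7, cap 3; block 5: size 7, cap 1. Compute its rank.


Rank of a partition matroid = sum of min(|Si|, ci) for each block.
= min(7,3) + min(3,3) + min(8,5) + min(7,3) + min(7,1)
= 3 + 3 + 5 + 3 + 1
= 15.

15


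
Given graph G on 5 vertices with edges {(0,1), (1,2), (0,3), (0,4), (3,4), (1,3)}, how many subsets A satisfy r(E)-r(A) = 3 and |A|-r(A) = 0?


R(x,y) = sum over A in 2^E of x^(r(E)-r(A)) * y^(|A|-r(A)).
G has 5 vertices, 6 edges. r(E) = 4.
Enumerate all 2^6 = 64 subsets.
Count subsets with r(E)-r(A)=3 and |A|-r(A)=0: 6.

6


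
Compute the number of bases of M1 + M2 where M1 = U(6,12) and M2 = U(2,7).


Bases of a direct sum M1 + M2: |B| = |B(M1)| * |B(M2)|.
|B(U(6,12))| = C(12,6) = 924.
|B(U(2,7))| = C(7,2) = 21.
Total bases = 924 * 21 = 19404.

19404


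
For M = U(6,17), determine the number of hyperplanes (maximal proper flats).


Hyperplanes of U(6,17) are flats of rank 5.
In a uniform matroid, these are exactly the (5)-element subsets.
Count = C(17,5) = 6188.

6188


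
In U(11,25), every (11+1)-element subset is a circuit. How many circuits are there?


In U(11,25), circuits are the (12)-element subsets.
Any set of 12 elements is dependent, and removing any one element gives
an independent set of size 11, so it is a minimal dependent set.
Number of circuits = (25 choose 12) = 5200300.

5200300


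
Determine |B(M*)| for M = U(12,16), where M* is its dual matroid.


The dual of U(r,n) is U(n-r, n) = U(4,16).
Bases of U(4,16) are all (4)-element subsets.
|B(M*)| = (16 choose 4) = 1820.

1820


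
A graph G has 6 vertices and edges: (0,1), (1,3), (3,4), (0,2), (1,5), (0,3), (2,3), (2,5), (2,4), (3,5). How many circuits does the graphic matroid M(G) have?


A circuit in a graphic matroid = edge set of a simple cycle.
G has 6 vertices and 10 edges.
Enumerating all minimal edge subsets forming cycles...
Total circuits found: 20.

20


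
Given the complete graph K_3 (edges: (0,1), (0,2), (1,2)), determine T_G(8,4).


T(K_3; x,y) = x^2 + x + y.
T(8,4) = 64 + 8 + 4 = 76.

76


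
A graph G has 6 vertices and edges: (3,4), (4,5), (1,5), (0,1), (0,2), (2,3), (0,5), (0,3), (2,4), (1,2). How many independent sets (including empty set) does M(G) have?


An independent set in a graphic matroid is an acyclic edge subset.
G has 6 vertices and 10 edges.
Enumerate all 2^10 = 1024 subsets, checking for acyclicity.
Total independent sets = 478.

478


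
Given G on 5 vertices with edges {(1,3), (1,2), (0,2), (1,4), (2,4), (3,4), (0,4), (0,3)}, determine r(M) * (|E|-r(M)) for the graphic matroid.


r(M) = |V| - c = 5 - 1 = 4.
nullity = |E| - r(M) = 8 - 4 = 4.
Product = 4 * 4 = 16.

16


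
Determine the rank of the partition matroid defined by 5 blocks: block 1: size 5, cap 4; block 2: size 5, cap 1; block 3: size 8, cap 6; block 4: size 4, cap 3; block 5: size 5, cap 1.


Rank of a partition matroid = sum of min(|Si|, ci) for each block.
= min(5,4) + min(5,1) + min(8,6) + min(4,3) + min(5,1)
= 4 + 1 + 6 + 3 + 1
= 15.

15


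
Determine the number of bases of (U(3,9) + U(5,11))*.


(M1+M2)* = M1* + M2*.
M1* = U(6,9), bases: C(9,6) = 84.
M2* = U(6,11), bases: C(11,6) = 462.
|B(M*)| = 84 * 462 = 38808.

38808


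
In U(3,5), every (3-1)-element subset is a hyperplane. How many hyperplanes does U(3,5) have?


Hyperplanes of U(3,5) are flats of rank 2.
In a uniform matroid, these are exactly the (2)-element subsets.
Count = C(5,2) = 5! / (2! * 3!) = 10.

10


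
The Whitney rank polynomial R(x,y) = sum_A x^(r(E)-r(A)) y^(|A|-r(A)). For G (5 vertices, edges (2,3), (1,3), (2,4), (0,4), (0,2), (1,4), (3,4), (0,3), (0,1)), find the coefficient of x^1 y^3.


R(x,y) = sum over A in 2^E of x^(r(E)-r(A)) * y^(|A|-r(A)).
G has 5 vertices, 9 edges. r(E) = 4.
Enumerate all 2^9 = 512 subsets.
Count subsets with r(E)-r(A)=1 and |A|-r(A)=3: 2.

2


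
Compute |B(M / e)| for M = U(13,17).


Contracting e from U(13,17) gives U(12,16).
Bases of U(12,16) = C(16,12) = 1820.

1820


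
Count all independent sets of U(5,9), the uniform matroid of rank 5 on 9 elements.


Independent sets of U(5,9) are all subsets of size <= 5.
Count = C(9,0) + C(9,1) + C(9,2) + C(9,3) + C(9,4) + C(9,5)
     = 1 + 9 + 36 + 84 + 126 + 126
     = 382.

382


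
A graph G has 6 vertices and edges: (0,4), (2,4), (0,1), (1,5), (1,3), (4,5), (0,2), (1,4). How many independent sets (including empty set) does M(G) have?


An independent set in a graphic matroid is an acyclic edge subset.
G has 6 vertices and 8 edges.
Enumerate all 2^8 = 256 subsets, checking for acyclicity.
Total independent sets = 164.

164


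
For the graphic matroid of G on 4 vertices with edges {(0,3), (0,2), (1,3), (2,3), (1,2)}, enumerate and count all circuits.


A circuit in a graphic matroid = edge set of a simple cycle.
G has 4 vertices and 5 edges.
Enumerating all minimal edge subsets forming cycles...
Total circuits found: 3.

3


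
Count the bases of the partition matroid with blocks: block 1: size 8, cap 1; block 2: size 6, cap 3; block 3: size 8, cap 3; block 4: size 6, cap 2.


A basis picks exactly ci elements from block i.
Number of bases = product of C(|Si|, ci).
= C(8,1) * C(6,3) * C(8,3) * C(6,2)
= 8 * 20 * 56 * 15
= 134400.

134400


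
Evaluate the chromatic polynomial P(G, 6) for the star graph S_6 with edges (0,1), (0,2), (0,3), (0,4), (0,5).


P(tree, k) = k * (k-1)^(5) for any tree on 6 vertices.
P(6) = 6 * 5^5 = 6 * 3125 = 18750.

18750


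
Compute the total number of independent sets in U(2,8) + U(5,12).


For a direct sum, |I(M1+M2)| = |I(M1)| * |I(M2)|.
|I(U(2,8))| = sum C(8,k) for k=0..2 = 37.
|I(U(5,12))| = sum C(12,k) for k=0..5 = 1586.
Total = 37 * 1586 = 58682.

58682


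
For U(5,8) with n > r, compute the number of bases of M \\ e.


Deleting e from U(5,8) gives U(5,7) since n > r.
Bases of U(5,7) = C(7,5) = 7! / (5! * 2!) = 21.

21


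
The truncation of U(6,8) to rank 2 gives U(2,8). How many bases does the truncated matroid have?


Truncating U(6,8) to rank 2 gives U(2,8).
Bases of U(2,8) are all 2-element subsets of 8 elements.
Number of bases = C(8,2) = 8! / (2! * 6!) = 28.

28


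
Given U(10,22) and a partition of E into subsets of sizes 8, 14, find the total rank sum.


r(Ai) = min(|Ai|, 10) for each part.
Sum = min(8,10) + min(14,10)
    = 8 + 10
    = 18.

18


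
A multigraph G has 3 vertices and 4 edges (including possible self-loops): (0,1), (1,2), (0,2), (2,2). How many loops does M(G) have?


In a graphic matroid, a loop is a self-loop edge (u,u) with rank 0.
Examining all 4 edges for self-loops...
Self-loops found: (2,2)
Number of loops = 1.

1


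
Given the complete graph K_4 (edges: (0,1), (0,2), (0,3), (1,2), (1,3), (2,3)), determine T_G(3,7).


T(K_4; x,y) = x^3 + 3x^2 + 4xy + 2x + y^3 + 3y^2 + 2y.
Substituting x=3, y=7:
= 27 + 27 + 84 + 6 + 343 + 147 + 14
= 648.

648


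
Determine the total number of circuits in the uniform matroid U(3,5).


In U(3,5), circuits are the (4)-element subsets.
Any set of 4 elements is dependent, and removing any one element gives
an independent set of size 3, so it is a minimal dependent set.
Number of circuits = (5 choose 4) = 5.

5


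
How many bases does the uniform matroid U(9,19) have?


Bases of U(9,19) are all 9-element subsets of the 19-element ground set.
Number of bases = C(19,9).
C(19,9) = 92378.

92378


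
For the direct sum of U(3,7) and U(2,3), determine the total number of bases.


Bases of a direct sum M1 + M2: |B| = |B(M1)| * |B(M2)|.
|B(U(3,7))| = C(7,3) = 35.
|B(U(2,3))| = C(3,2) = 3.
Total bases = 35 * 3 = 105.

105


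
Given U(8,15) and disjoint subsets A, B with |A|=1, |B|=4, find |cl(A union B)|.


|A union B| = 1 + 4 = 5 (disjoint).
In U(8,15), cl(S) = S if |S| < 8, else cl(S) = E.
Since 5 < 8, cl(A union B) = A union B.
|cl(A union B)| = 5.

5


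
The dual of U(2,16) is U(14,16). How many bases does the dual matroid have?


The dual of U(r,n) is U(n-r, n) = U(14,16).
Bases of U(14,16) are all (14)-element subsets.
|B(M*)| = C(16,14) = 16! / (14! * 2!) = 120.

120


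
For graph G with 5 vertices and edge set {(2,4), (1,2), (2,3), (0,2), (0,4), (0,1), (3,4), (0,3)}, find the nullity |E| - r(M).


Cycle rank (nullity) = |E| - r(M) = |E| - (|V| - c).
|E| = 8, |V| = 5, c = 1.
Nullity = 8 - (5 - 1) = 8 - 4 = 4.

4


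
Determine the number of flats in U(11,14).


Flats of U(11,14): every subset of size < 11 is a flat, plus E itself.
Count = C(14,0) + C(14,1) + C(14,2) + C(14,3) + C(14,4) + C(14,5) + C(14,6) + C(14,7) + C(14,8) + C(14,9) + C(14,10) + 1
     = 1 + 14 + 91 + 364 + 1001 + 2002 + 3003 + 3432 + 3003 + 2002 + 1001 + 1
     = 15915.

15915


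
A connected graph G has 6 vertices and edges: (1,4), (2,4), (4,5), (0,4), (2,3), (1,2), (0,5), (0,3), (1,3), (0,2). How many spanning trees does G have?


By Kirchhoff's matrix tree theorem, the number of spanning trees equals
the determinant of any cofactor of the Laplacian matrix L.
G has 6 vertices and 10 edges.
Computing the (5 x 5) cofactor determinant gives 114.

114


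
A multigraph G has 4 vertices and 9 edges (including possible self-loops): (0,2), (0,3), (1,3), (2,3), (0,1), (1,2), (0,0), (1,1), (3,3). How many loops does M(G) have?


In a graphic matroid, a loop is a self-loop edge (u,u) with rank 0.
Examining all 9 edges for self-loops...
Self-loops found: (0,0), (1,1), (3,3)
Number of loops = 3.

3


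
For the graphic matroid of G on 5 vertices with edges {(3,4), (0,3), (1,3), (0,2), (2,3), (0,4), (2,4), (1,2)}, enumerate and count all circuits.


A circuit in a graphic matroid = edge set of a simple cycle.
G has 5 vertices and 8 edges.
Enumerating all minimal edge subsets forming cycles...
Total circuits found: 12.

12


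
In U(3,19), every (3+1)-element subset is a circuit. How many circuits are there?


In U(3,19), circuits are the (4)-element subsets.
Any set of 4 elements is dependent, and removing any one element gives
an independent set of size 3, so it is a minimal dependent set.
Number of circuits = C(19,4) = (19 * 18 * 17 * 16) / (1 * 2 * 3 * 4) = 3876.

3876


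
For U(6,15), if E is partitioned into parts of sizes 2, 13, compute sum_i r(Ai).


r(Ai) = min(|Ai|, 6) for each part.
Sum = min(2,6) + min(13,6)
    = 2 + 6
    = 8.

8


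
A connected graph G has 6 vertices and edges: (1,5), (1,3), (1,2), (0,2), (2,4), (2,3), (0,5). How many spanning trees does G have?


By Kirchhoff's matrix tree theorem, the number of spanning trees equals
the determinant of any cofactor of the Laplacian matrix L.
G has 6 vertices and 7 edges.
Computing the (5 x 5) cofactor determinant gives 11.

11


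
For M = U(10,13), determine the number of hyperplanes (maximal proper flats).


Hyperplanes of U(10,13) are flats of rank 9.
In a uniform matroid, these are exactly the (9)-element subsets.
Count = C(13,9) = 13! / (9! * 4!) = 715.

715


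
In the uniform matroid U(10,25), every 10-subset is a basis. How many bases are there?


Bases of U(10,25) are all 10-element subsets of the 25-element ground set.
Number of bases = C(25,10).
(25 choose 10) = 3268760.

3268760


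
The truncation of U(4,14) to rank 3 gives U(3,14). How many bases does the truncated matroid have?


Truncating U(4,14) to rank 3 gives U(3,14).
Bases of U(3,14) are all 3-element subsets of 14 elements.
Number of bases = (14 choose 3) = 364.

364


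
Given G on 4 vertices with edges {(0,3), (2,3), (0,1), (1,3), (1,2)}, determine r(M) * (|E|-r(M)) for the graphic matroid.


r(M) = |V| - c = 4 - 1 = 3.
nullity = |E| - r(M) = 5 - 3 = 2.
Product = 3 * 2 = 6.

6


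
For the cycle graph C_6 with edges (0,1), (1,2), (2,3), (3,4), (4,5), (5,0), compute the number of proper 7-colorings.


P(C_6, k) = (k-1)^6 + (-1)^6*(k-1).
P(7) = (6)^6 + 6
= 46656 + 6 = 46662.

46662


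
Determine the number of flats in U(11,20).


Flats of U(11,20): every subset of size < 11 is a flat, plus E itself.
Count = (20 choose 0) + (20 choose 1) + (20 choose 2) + (20 choose 3) + (20 choose 4) + (20 choose 5) + (20 choose 6) + (20 choose 7) + (20 choose 8) + (20 choose 9) + (20 choose 10) + 1
     = 1 + 20 + 190 + 1140 + 4845 + 15504 + 38760 + 77520 + 125970 + 167960 + 184756 + 1
     = 616667.

616667


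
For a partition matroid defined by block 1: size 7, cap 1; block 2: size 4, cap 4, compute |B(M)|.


A basis picks exactly ci elements from block i.
Number of bases = product of C(|Si|, ci).
= C(7,1) * C(4,4)
= 7 * 1
= 7.

7


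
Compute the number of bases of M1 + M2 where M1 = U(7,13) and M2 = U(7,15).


Bases of a direct sum M1 + M2: |B| = |B(M1)| * |B(M2)|.
|B(U(7,13))| = C(13,7) = 1716.
|B(U(7,15))| = C(15,7) = 6435.
Total bases = 1716 * 6435 = 11042460.

11042460


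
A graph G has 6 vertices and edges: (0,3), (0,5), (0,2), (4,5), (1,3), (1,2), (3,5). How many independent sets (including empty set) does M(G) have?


An independent set in a graphic matroid is an acyclic edge subset.
G has 6 vertices and 7 edges.
Enumerate all 2^7 = 128 subsets, checking for acyclicity.
Total independent sets = 104.

104


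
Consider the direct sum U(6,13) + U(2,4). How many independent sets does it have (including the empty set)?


For a direct sum, |I(M1+M2)| = |I(M1)| * |I(M2)|.
|I(U(6,13))| = sum C(13,k) for k=0..6 = 4096.
|I(U(2,4))| = sum C(4,k) for k=0..2 = 11.
Total = 4096 * 11 = 45056.

45056


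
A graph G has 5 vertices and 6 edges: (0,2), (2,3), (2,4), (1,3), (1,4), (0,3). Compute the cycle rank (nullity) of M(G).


Cycle rank (nullity) = |E| - r(M) = |E| - (|V| - c).
|E| = 6, |V| = 5, c = 1.
Nullity = 6 - (5 - 1) = 6 - 4 = 2.

2


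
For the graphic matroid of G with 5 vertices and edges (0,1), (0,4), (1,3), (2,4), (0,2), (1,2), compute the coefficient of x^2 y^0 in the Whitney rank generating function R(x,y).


R(x,y) = sum over A in 2^E of x^(r(E)-r(A)) * y^(|A|-r(A)).
G has 5 vertices, 6 edges. r(E) = 4.
Enumerate all 2^6 = 64 subsets.
Count subsets with r(E)-r(A)=2 and |A|-r(A)=0: 15.

15


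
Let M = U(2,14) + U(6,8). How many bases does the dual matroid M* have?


(M1+M2)* = M1* + M2*.
M1* = U(12,14), bases: C(14,12) = 91.
M2* = U(2,8), bases: C(8,2) = 28.
|B(M*)| = 91 * 28 = 2548.

2548


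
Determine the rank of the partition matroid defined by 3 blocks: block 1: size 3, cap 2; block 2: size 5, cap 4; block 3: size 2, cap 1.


Rank of a partition matroid = sum of min(|Si|, ci) for each block.
= min(3,2) + min(5,4) + min(2,1)
= 2 + 4 + 1
= 7.

7


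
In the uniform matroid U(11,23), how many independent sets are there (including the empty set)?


Independent sets of U(11,23) are all subsets of size <= 11.
Count = C(23,0) + C(23,1) + C(23,2) + C(23,3) + C(23,4) + C(23,5) + C(23,6) + C(23,7) + C(23,8) + C(23,9) + C(23,10) + C(23,11)
     = 1 + 23 + 253 + 1771 + 8855 + 33649 + 100947 + 245157 + 490314 + 817190 + 1144066 + 1352078
     = 4194304.

4194304


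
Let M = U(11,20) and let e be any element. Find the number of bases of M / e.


Contracting e from U(11,20) gives U(10,19).
Bases of U(10,19) = C(19,10) = 92378.

92378


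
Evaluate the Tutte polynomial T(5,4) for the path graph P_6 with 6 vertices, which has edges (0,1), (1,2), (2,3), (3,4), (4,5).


A path on 6 vertices is a tree with 5 edges.
T(x,y) = x^(5) for any tree.
T(5,4) = 5^5 = 3125.

3125


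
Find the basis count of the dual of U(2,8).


The dual of U(r,n) is U(n-r, n) = U(6,8).
Bases of U(6,8) are all (6)-element subsets.
|B(M*)| = C(8,6) = 8! / (6! * 2!) = 28.

28


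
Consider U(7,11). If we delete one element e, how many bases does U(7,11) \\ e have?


Deleting e from U(7,11) gives U(7,10) since n > r.
Bases of U(7,10) = C(10,7) = 120.

120


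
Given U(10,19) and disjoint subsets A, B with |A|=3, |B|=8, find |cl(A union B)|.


|A union B| = 3 + 8 = 11 (disjoint).
In U(10,19), cl(S) = S if |S| < 10, else cl(S) = E.
Since 11 >= 10, cl(A union B) = E.
|cl(A union B)| = 19.

19


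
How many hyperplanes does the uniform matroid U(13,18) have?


Hyperplanes of U(13,18) are flats of rank 12.
In a uniform matroid, these are exactly the (12)-element subsets.
Count = C(18,12) = 18564.

18564


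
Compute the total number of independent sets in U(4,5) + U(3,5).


For a direct sum, |I(M1+M2)| = |I(M1)| * |I(M2)|.
|I(U(4,5))| = sum C(5,k) for k=0..4 = 31.
|I(U(3,5))| = sum C(5,k) for k=0..3 = 26.
Total = 31 * 26 = 806.

806


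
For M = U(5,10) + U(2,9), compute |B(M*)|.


(M1+M2)* = M1* + M2*.
M1* = U(5,10), bases: C(10,5) = 252.
M2* = U(7,9), bases: C(9,7) = 36.
|B(M*)| = 252 * 36 = 9072.

9072


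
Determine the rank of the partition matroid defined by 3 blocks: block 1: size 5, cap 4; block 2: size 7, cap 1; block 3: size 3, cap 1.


Rank of a partition matroid = sum of min(|Si|, ci) for each block.
= min(5,4) + min(7,1) + min(3,1)
= 4 + 1 + 1
= 6.

6


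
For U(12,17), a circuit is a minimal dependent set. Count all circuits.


In U(12,17), circuits are the (13)-element subsets.
Any set of 13 elements is dependent, and removing any one element gives
an independent set of size 12, so it is a minimal dependent set.
Number of circuits = C(17,13) = 2380.

2380


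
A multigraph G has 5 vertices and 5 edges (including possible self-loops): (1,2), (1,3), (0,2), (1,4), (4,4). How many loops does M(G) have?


In a graphic matroid, a loop is a self-loop edge (u,u) with rank 0.
Examining all 5 edges for self-loops...
Self-loops found: (4,4)
Number of loops = 1.

1


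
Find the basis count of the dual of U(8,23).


The dual of U(r,n) is U(n-r, n) = U(15,23).
Bases of U(15,23) are all (15)-element subsets.
|B(M*)| = C(23,15) = 490314.

490314


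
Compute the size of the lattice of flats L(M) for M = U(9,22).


Flats of U(9,22): every subset of size < 9 is a flat, plus E itself.
Count = C(22,0) + C(22,1) + C(22,2) + C(22,3) + C(22,4) + C(22,5) + C(22,6) + C(22,7) + C(22,8) + 1
     = 1 + 22 + 231 + 1540 + 7315 + 26334 + 74613 + 170544 + 319770 + 1
     = 600371.

600371


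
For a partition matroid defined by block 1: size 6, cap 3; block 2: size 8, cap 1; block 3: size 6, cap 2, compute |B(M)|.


A basis picks exactly ci elements from block i.
Number of bases = product of C(|Si|, ci).
= C(6,3) * C(8,1) * C(6,2)
= 20 * 8 * 15
= 2400.

2400


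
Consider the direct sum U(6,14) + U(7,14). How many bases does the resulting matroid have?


Bases of a direct sum M1 + M2: |B| = |B(M1)| * |B(M2)|.
|B(U(6,14))| = C(14,6) = 3003.
|B(U(7,14))| = C(14,7) = 3432.
Total bases = 3003 * 3432 = 10306296.

10306296


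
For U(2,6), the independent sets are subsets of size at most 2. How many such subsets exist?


Independent sets of U(2,6) are all subsets of size <= 2.
Count = (6 choose 0) + (6 choose 1) + (6 choose 2)
     = 1 + 6 + 15
     = 22.

22


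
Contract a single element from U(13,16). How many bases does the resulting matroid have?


Contracting e from U(13,16) gives U(12,15).
Bases of U(12,15) = C(15,12) = 15! / (12! * 3!) = 455.

455


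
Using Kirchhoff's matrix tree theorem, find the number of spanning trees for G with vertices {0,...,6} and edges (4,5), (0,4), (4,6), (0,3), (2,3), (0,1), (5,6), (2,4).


By Kirchhoff's matrix tree theorem, the number of spanning trees equals
the determinant of any cofactor of the Laplacian matrix L.
G has 7 vertices and 8 edges.
Computing the (6 x 6) cofactor determinant gives 12.

12


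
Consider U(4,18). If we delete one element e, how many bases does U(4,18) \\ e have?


Deleting e from U(4,18) gives U(4,17) since n > r.
Bases of U(4,17) = C(17,4) = (17 * 16 * 15 * 14) / (1 * 2 * 3 * 4) = 2380.

2380


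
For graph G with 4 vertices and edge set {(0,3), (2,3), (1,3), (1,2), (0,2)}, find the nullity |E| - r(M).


Cycle rank (nullity) = |E| - r(M) = |E| - (|V| - c).
|E| = 5, |V| = 4, c = 1.
Nullity = 5 - (4 - 1) = 5 - 3 = 2.

2


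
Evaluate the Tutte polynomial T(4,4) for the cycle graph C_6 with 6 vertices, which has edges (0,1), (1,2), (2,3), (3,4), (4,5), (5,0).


T(C_6; x,y) = x + x^2 + ... + x^(5) + y.
T(4,4) = 4^1 + 4^2 + 4^3 + 4^4 + 4^5 + 4
= 4 + 16 + 64 + 256 + 1024 + 4
= 1368.

1368


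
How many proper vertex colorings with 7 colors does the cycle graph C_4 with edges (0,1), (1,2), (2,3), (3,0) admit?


P(C_4, k) = (k-1)^4 + (-1)^4*(k-1).
P(7) = (6)^4 + 6
= 1296 + 6 = 1302.

1302


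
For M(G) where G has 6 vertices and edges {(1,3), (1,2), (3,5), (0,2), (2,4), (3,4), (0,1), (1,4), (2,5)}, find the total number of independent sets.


An independent set in a graphic matroid is an acyclic edge subset.
G has 6 vertices and 9 edges.
Enumerate all 2^9 = 512 subsets, checking for acyclicity.
Total independent sets = 292.

292


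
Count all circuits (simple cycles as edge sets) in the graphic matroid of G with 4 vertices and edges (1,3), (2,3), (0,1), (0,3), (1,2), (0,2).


A circuit in a graphic matroid = edge set of a simple cycle.
G has 4 vertices and 6 edges.
Enumerating all minimal edge subsets forming cycles...
Total circuits found: 7.

7


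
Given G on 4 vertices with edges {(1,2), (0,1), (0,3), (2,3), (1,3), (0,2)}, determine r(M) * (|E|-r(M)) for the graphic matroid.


r(M) = |V| - c = 4 - 1 = 3.
nullity = |E| - r(M) = 6 - 3 = 3.
Product = 3 * 3 = 9.

9


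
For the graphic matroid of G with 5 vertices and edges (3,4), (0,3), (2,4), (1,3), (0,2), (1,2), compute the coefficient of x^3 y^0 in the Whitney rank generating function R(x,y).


R(x,y) = sum over A in 2^E of x^(r(E)-r(A)) * y^(|A|-r(A)).
G has 5 vertices, 6 edges. r(E) = 4.
Enumerate all 2^6 = 64 subsets.
Count subsets with r(E)-r(A)=3 and |A|-r(A)=0: 6.

6


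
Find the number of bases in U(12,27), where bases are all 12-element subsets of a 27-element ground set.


Bases of U(12,27) are all 12-element subsets of the 27-element ground set.
Number of bases = C(27,12).
C(27,12) = 17383860.

17383860


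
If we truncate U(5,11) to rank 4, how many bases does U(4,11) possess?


Truncating U(5,11) to rank 4 gives U(4,11).
Bases of U(4,11) are all 4-element subsets of 11 elements.
Number of bases = C(11,4) = (11 * 10 * 9 * 8) / (1 * 2 * 3 * 4) = 330.

330


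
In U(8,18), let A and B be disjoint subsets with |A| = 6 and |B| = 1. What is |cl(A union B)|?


|A union B| = 6 + 1 = 7 (disjoint).
In U(8,18), cl(S) = S if |S| < 8, else cl(S) = E.
Since 7 < 8, cl(A union B) = A union B.
|cl(A union B)| = 7.

7


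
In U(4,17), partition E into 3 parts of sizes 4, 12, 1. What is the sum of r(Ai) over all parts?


r(Ai) = min(|Ai|, 4) for each part.
Sum = min(4,4) + min(12,4) + min(1,4)
    = 4 + 4 + 1
    = 9.

9


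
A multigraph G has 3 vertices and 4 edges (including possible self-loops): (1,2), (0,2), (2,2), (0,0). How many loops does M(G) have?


In a graphic matroid, a loop is a self-loop edge (u,u) with rank 0.
Examining all 4 edges for self-loops...
Self-loops found: (2,2), (0,0)
Number of loops = 2.

2


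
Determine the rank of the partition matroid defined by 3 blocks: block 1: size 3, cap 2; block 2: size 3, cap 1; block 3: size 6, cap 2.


Rank of a partition matroid = sum of min(|Si|, ci) for each block.
= min(3,2) + min(3,1) + min(6,2)
= 2 + 1 + 2
= 5.

5


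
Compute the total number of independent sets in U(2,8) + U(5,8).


For a direct sum, |I(M1+M2)| = |I(M1)| * |I(M2)|.
|I(U(2,8))| = sum C(8,k) for k=0..2 = 37.
|I(U(5,8))| = sum C(8,k) for k=0..5 = 219.
Total = 37 * 219 = 8103.

8103


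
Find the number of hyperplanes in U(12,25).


Hyperplanes of U(12,25) are flats of rank 11.
In a uniform matroid, these are exactly the (11)-element subsets.
Count = C(25,11) = 4457400.

4457400


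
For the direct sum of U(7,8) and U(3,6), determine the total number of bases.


Bases of a direct sum M1 + M2: |B| = |B(M1)| * |B(M2)|.
|B(U(7,8))| = C(8,7) = 8.
|B(U(3,6))| = C(6,3) = 20.
Total bases = 8 * 20 = 160.

160


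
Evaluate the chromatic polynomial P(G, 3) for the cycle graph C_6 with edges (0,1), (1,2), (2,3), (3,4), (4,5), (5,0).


P(C_6, k) = (k-1)^6 + (-1)^6*(k-1).
P(3) = (2)^6 + 2
= 64 + 2 = 66.

66


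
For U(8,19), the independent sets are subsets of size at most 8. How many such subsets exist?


Independent sets of U(8,19) are all subsets of size <= 8.
Count = (19 choose 0) + (19 choose 1) + (19 choose 2) + (19 choose 3) + (19 choose 4) + (19 choose 5) + (19 choose 6) + (19 choose 7) + (19 choose 8)
     = 1 + 19 + 171 + 969 + 3876 + 11628 + 27132 + 50388 + 75582
     = 169766.

169766


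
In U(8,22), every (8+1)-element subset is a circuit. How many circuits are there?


In U(8,22), circuits are the (9)-element subsets.
Any set of 9 elements is dependent, and removing any one element gives
an independent set of size 8, so it is a minimal dependent set.
Number of circuits = C(22,9) = 22! / (9! * 13!) = 497420.

497420


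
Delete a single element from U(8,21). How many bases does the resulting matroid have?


Deleting e from U(8,21) gives U(8,20) since n > r.
Bases of U(8,20) = C(20,8) = 125970.

125970


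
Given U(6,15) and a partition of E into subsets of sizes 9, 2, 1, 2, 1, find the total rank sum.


r(Ai) = min(|Ai|, 6) for each part.
Sum = min(9,6) + min(2,6) + min(1,6) + min(2,6) + min(1,6)
    = 6 + 2 + 1 + 2 + 1
    = 12.

12


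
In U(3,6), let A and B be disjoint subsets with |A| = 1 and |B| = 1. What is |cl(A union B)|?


|A union B| = 1 + 1 = 2 (disjoint).
In U(3,6), cl(S) = S if |S| < 3, else cl(S) = E.
Since 2 < 3, cl(A union B) = A union B.
|cl(A union B)| = 2.

2


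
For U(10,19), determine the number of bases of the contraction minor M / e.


Contracting e from U(10,19) gives U(9,18).
Bases of U(9,18) = (18 choose 9) = 48620.

48620


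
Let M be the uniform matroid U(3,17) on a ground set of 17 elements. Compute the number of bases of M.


Bases of U(3,17) are all 3-element subsets of the 17-element ground set.
Number of bases = C(17,3).
C(17,3) = 17! / (3! * 14!) = 680.

680


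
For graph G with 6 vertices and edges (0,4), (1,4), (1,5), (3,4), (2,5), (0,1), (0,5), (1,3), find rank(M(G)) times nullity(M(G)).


r(M) = |V| - c = 6 - 1 = 5.
nullity = |E| - r(M) = 8 - 5 = 3.
Product = 5 * 3 = 15.

15


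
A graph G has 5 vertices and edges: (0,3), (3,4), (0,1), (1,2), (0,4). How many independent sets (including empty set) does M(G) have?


An independent set in a graphic matroid is an acyclic edge subset.
G has 5 vertices and 5 edges.
Enumerate all 2^5 = 32 subsets, checking for acyclicity.
Total independent sets = 28.

28


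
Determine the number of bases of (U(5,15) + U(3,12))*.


(M1+M2)* = M1* + M2*.
M1* = U(10,15), bases: C(15,10) = 3003.
M2* = U(9,12), bases: C(12,9) = 220.
|B(M*)| = 3003 * 220 = 660660.

660660


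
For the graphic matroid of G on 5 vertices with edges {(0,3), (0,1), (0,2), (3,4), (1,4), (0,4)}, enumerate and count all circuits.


A circuit in a graphic matroid = edge set of a simple cycle.
G has 5 vertices and 6 edges.
Enumerating all minimal edge subsets forming cycles...
Total circuits found: 3.

3


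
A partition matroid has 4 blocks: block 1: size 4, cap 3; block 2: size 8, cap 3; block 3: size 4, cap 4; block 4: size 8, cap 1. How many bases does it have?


A basis picks exactly ci elements from block i.
Number of bases = product of C(|Si|, ci).
= C(4,3) * C(8,3) * C(4,4) * C(8,1)
= 4 * 56 * 1 * 8
= 1792.

1792


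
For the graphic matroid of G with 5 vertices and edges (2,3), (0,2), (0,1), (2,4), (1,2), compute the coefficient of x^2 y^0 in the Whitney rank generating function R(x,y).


R(x,y) = sum over A in 2^E of x^(r(E)-r(A)) * y^(|A|-r(A)).
G has 5 vertices, 5 edges. r(E) = 4.
Enumerate all 2^5 = 32 subsets.
Count subsets with r(E)-r(A)=2 and |A|-r(A)=0: 10.

10


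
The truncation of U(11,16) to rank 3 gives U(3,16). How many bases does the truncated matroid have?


Truncating U(11,16) to rank 3 gives U(3,16).
Bases of U(3,16) are all 3-element subsets of 16 elements.
Number of bases = C(16,3) = (16 * 15 * 14) / (1 * 2 * 3) = 560.

560


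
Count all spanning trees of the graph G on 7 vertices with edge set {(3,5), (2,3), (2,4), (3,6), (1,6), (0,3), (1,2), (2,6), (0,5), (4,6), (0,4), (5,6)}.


By Kirchhoff's matrix tree theorem, the number of spanning trees equals
the determinant of any cofactor of the Laplacian matrix L.
G has 7 vertices and 12 edges.
Computing the (6 x 6) cofactor determinant gives 321.

321


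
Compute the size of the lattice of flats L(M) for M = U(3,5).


Flats of U(3,5): every subset of size < 3 is a flat, plus E itself.
Count = (5 choose 0) + (5 choose 1) + (5 choose 2) + 1
     = 1 + 5 + 10 + 1
     = 17.

17


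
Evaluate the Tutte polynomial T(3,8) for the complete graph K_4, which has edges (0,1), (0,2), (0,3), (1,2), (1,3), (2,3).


T(K_4; x,y) = x^3 + 3x^2 + 4xy + 2x + y^3 + 3y^2 + 2y.
Substituting x=3, y=8:
= 27 + 27 + 96 + 6 + 512 + 192 + 16
= 876.

876


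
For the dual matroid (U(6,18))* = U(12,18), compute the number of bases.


The dual of U(r,n) is U(n-r, n) = U(12,18).
Bases of U(12,18) are all (12)-element subsets.
|B(M*)| = (18 choose 12) = 18564.

18564


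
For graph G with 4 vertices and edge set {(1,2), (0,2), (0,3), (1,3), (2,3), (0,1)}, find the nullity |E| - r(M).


Cycle rank (nullity) = |E| - r(M) = |E| - (|V| - c).
|E| = 6, |V| = 4, c = 1.
Nullity = 6 - (4 - 1) = 6 - 3 = 3.

3


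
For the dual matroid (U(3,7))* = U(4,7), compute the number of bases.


The dual of U(r,n) is U(n-r, n) = U(4,7).
Bases of U(4,7) are all (4)-element subsets.
|B(M*)| = C(7,4) = (7 * 6 * 5 * 4) / (1 * 2 * 3 * 4) = 35.

35


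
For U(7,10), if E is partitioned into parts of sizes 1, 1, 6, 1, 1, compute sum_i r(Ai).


r(Ai) = min(|Ai|, 7) for each part.
Sum = min(1,7) + min(1,7) + min(6,7) + min(1,7) + min(1,7)
    = 1 + 1 + 6 + 1 + 1
    = 10.

10


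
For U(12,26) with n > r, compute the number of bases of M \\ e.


Deleting e from U(12,26) gives U(12,25) since n > r.
Bases of U(12,25) = C(25,12) = 5200300.

5200300


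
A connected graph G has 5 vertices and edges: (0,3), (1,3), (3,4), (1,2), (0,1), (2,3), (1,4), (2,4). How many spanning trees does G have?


By Kirchhoff's matrix tree theorem, the number of spanning trees equals
the determinant of any cofactor of the Laplacian matrix L.
G has 5 vertices and 8 edges.
Computing the (4 x 4) cofactor determinant gives 40.

40


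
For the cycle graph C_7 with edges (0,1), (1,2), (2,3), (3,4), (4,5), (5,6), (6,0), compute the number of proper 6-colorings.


P(C_7, k) = (k-1)^7 + (-1)^7*(k-1).
P(6) = (5)^7 - 5
= 78125 - 5 = 78120.

78120


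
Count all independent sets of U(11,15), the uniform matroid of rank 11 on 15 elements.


Independent sets of U(11,15) are all subsets of size <= 11.
Count = (15 choose 0) + (15 choose 1) + (15 choose 2) + (15 choose 3) + (15 choose 4) + (15 choose 5) + (15 choose 6) + (15 choose 7) + (15 choose 8) + (15 choose 9) + (15 choose 10) + (15 choose 11)
     = 1 + 15 + 105 + 455 + 1365 + 3003 + 5005 + 6435 + 6435 + 5005 + 3003 + 1365
     = 32192.

32192


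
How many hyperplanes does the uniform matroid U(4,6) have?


Hyperplanes of U(4,6) are flats of rank 3.
In a uniform matroid, these are exactly the (3)-element subsets.
Count = (6 choose 3) = 20.

20


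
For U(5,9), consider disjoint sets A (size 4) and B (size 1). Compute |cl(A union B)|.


|A union B| = 4 + 1 = 5 (disjoint).
In U(5,9), cl(S) = S if |S| < 5, else cl(S) = E.
Since 5 >= 5, cl(A union B) = E.
|cl(A union B)| = 9.

9


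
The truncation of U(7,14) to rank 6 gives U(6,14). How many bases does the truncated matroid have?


Truncating U(7,14) to rank 6 gives U(6,14).
Bases of U(6,14) are all 6-element subsets of 14 elements.
Number of bases = C(14,6) = 14! / (6! * 8!) = 3003.

3003


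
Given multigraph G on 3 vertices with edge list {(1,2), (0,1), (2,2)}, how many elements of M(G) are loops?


In a graphic matroid, a loop is a self-loop edge (u,u) with rank 0.
Examining all 3 edges for self-loops...
Self-loops found: (2,2)
Number of loops = 1.

1


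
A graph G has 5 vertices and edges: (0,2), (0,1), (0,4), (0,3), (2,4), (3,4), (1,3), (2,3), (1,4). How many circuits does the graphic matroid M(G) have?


A circuit in a graphic matroid = edge set of a simple cycle.
G has 5 vertices and 9 edges.
Enumerating all minimal edge subsets forming cycles...
Total circuits found: 22.

22


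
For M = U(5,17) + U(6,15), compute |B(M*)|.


(M1+M2)* = M1* + M2*.
M1* = U(12,17), bases: C(17,12) = 6188.
M2* = U(9,15), bases: C(15,9) = 5005.
|B(M*)| = 6188 * 5005 = 30970940.

30970940


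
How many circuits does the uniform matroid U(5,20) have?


In U(5,20), circuits are the (6)-element subsets.
Any set of 6 elements is dependent, and removing any one element gives
an independent set of size 5, so it is a minimal dependent set.
Number of circuits = (20 choose 6) = 38760.

38760


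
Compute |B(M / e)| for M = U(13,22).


Contracting e from U(13,22) gives U(12,21).
Bases of U(12,21) = (21 choose 12) = 293930.

293930


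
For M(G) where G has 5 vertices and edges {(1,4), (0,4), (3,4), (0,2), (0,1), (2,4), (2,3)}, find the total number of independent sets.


An independent set in a graphic matroid is an acyclic edge subset.
G has 5 vertices and 7 edges.
Enumerate all 2^7 = 128 subsets, checking for acyclicity.
Total independent sets = 82.

82


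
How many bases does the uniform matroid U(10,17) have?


Bases of U(10,17) are all 10-element subsets of the 17-element ground set.
Number of bases = C(17,10).
(17 choose 10) = 19448.

19448


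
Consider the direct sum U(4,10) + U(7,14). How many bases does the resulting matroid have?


Bases of a direct sum M1 + M2: |B| = |B(M1)| * |B(M2)|.
|B(U(4,10))| = C(10,4) = 210.
|B(U(7,14))| = C(14,7) = 3432.
Total bases = 210 * 3432 = 720720.

720720


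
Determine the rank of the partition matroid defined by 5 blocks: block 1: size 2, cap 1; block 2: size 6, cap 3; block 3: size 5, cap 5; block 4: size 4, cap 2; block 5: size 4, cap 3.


Rank of a partition matroid = sum of min(|Si|, ci) for each block.
= min(2,1) + min(6,3) + min(5,5) + min(4,2) + min(4,3)
= 1 + 3 + 5 + 2 + 3
= 14.

14


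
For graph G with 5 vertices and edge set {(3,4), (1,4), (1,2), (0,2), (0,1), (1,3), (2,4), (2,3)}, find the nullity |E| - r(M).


Cycle rank (nullity) = |E| - r(M) = |E| - (|V| - c).
|E| = 8, |V| = 5, c = 1.
Nullity = 8 - (5 - 1) = 8 - 4 = 4.

4
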